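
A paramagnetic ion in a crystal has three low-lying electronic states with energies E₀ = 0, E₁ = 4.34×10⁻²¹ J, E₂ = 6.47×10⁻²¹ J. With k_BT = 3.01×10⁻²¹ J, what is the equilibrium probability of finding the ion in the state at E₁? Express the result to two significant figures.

Eᵢ/kT = 0, 1.442, 2.150.
Z = Σ e^(−Eᵢ/kT) = e^(−0) + e^(−1.442) + e^(−2.150) = 1.000 + 0.2365 + 0.1165 = 1.353.
P₁ = e^(−E₁/kT) / Z = 0.2365/1.353 = 0.17.

0.17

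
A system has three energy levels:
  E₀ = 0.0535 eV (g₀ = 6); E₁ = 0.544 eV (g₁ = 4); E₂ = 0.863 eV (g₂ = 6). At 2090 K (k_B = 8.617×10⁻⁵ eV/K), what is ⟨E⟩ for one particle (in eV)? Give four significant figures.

0.08242 eV

k_BT = 8.617×10⁻⁵ × 2090 K = 0.180095 eV.
Eᵢ/kT = 0.297065, 3.02063, 4.79192.
Z = Σ gᵢe^(−Eᵢ/kT) = 6·e^(−0.297065) + 4·e^(−3.02063) + 6·e^(−4.79192) = 4.45797 + 0.195082 + 0.0497791 = 4.70283.
⟨E⟩ = Σ Eᵢ gᵢe^(−Eᵢ/kT) / Z = (0.0535·4.45797 + 0.544·0.195082 + 0.863·0.0497791) / 4.70283 = 0.08242 eV.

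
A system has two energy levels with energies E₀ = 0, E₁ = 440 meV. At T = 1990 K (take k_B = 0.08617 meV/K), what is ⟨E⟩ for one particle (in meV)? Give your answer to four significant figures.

k_BT = 0.08617 × 1990 K = 171.478 meV.
Eᵢ/kT = 0, 2.56593.
Z = Σ e^(−Eᵢ/kT) = e^(−0) + e^(−2.56593) = 1.00000 + 0.0768477 = 1.07685.
⟨E⟩ = Σ Eᵢ e^(−Eᵢ/kT) / Z = (0·1.00000 + 440·0.0768477) / 1.07685 = 31.40 meV.

31.40 meV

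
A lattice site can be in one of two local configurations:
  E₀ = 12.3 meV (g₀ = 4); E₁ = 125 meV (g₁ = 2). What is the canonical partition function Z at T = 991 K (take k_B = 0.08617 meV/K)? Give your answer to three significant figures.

k_BT = 0.08617 × 991 K = 85.394 meV.
Eᵢ/kT = 0.14404, 1.4638.
Z = Σ gᵢe^(−Eᵢ/kT) = 4·e^(−0.14404) + 2·e^(−1.4638) = 3.4634 + 0.46271 = 3.9261.

Z = 3.93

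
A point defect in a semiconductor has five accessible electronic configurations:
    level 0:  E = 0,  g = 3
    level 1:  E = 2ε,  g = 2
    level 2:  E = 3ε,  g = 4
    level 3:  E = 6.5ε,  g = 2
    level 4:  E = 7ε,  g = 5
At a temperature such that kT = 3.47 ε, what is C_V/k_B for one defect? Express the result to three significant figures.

0.447

Eᵢ/kT = 0, 0.57637, 0.86455, 1.8732, 2.0173.
Z = Σ gᵢe^(−Eᵢ/kT) = 3·e^(−0) + 2·e^(−0.57637) + 4·e^(−0.86455) + 2·e^(−1.8732) + 5·e^(−2.0173) = 3.0000 + 1.1239 + 1.6850 + 0.30726 + 0.66507 = 6.7812.
⟨E⟩ = 2.0580 ε, ⟨E²⟩ = 9.6194 ε².
C_V/k_B = (⟨E²⟩ − ⟨E⟩²)/(kT)² = (9.6194 − 4.2354)/12.041 = 0.447.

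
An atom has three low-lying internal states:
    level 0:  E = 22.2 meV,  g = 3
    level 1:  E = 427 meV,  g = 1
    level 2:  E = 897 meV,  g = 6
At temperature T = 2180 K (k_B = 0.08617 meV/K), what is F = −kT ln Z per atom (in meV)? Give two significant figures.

-190 meV

k_BT = 0.08617 × 2180 K = 187.9 meV.
Eᵢ/kT = 0.1181, 2.272, 4.774.
Z = Σ gᵢe^(−Eᵢ/kT) = 3·e^(−0.1181) + 1·e^(−2.272) + 6·e^(−4.774) = 2.666 + 0.1031 + 0.05068 = 2.820.
F = −kT ln Z = −187.9 × ln(2.820) = −187.9 × 1.037 = -190 meV.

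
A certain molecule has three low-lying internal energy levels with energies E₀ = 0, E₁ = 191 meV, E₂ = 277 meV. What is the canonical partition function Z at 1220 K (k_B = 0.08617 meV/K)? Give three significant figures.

k_BT = 0.08617 × 1220 K = 105.13 meV.
Eᵢ/kT = 0, 1.8168, 2.6348.
Z = Σ e^(−Eᵢ/kT) = e^(−0) + e^(−1.8168) + e^(−2.6348) = 1.0000 + 0.16255 + 0.071733 = 1.2343.

Z = 1.23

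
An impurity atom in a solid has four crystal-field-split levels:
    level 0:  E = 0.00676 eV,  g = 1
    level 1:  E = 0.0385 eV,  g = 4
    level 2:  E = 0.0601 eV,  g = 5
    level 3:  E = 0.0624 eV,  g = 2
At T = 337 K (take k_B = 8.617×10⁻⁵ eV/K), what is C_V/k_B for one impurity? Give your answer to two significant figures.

k_BT = 8.617×10⁻⁵ × 337 K = 0.02904 eV.
Eᵢ/kT = 0.2328, 1.326, 2.070, 2.149.
Z = Σ gᵢe^(−Eᵢ/kT) = 1·e^(−0.2328) + 4·e^(−1.326) + 5·e^(−2.070) + 2·e^(−2.149) = 0.7923 + 1.062 + 0.6309 + 0.2332 = 2.718.
⟨E⟩ = 0.03632 eV, ⟨E²⟩ = 0.001765 eV².
C_V/k_B = (⟨E²⟩ − ⟨E⟩²)/(kT)² = (0.001765 − 0.001319)/0.0008433 = 0.53.

0.53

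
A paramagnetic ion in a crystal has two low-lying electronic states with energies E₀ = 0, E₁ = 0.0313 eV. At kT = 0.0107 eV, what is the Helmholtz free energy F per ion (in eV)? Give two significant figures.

Eᵢ/kT = 0, 2.925.
Z = Σ e^(−Eᵢ/kT) = e^(−0) + e^(−2.925) = 1.000 + 0.05366 = 1.054.
F = −kT ln Z = −0.0107 × ln(1.054) = −0.0107 × 0.05259 = -0.00056 eV.

-0.00056 eV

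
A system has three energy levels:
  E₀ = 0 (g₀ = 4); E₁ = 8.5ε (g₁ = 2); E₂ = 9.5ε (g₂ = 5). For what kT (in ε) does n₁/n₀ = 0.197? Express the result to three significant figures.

9.13 ε

n₁/n₀ = (g₁/g₀) exp[−(E₁−E₀)/kT] = 0.197.
⇒ (E₁−E₀)/kT = ln((2/4)/0.197) = ln(2.5381) = 0.93142.
kT = 8.5ε / 0.93142 = 9.13 ε.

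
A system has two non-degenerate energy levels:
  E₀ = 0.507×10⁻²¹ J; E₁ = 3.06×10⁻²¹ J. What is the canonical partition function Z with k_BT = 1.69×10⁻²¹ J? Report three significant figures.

Eᵢ/kT = 0.30000, 1.8107.
Z = Σ e^(−Eᵢ/kT) = e^(−0.30000) + e^(−1.8107) = 0.74082 + 0.16354 = 0.90436.

Z = 0.904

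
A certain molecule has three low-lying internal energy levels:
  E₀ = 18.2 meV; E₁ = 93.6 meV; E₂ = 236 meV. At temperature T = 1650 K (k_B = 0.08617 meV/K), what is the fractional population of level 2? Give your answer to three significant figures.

0.120

k_BT = 0.08617 × 1650 K = 142.18 meV.
Eᵢ/kT = 0.12801, 0.65832, 1.6599.
Z = Σ e^(−Eᵢ/kT) = e^(−0.12801) + e^(−0.65832) + e^(−1.6599) = 0.87984 + 0.51772 + 0.19016 = 1.5877.
P₂ = e^(−E₂/kT) / Z = 0.19016/1.5877 = 0.120.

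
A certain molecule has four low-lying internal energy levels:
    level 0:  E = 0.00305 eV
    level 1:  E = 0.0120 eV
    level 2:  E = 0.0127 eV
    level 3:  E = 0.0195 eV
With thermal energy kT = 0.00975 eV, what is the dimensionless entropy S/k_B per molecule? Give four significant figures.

1.206

Eᵢ/kT = 0.312821, 1.23077, 1.30256, 2.00000.
Z = Σ e^(−Eᵢ/kT) = e^(−0.312821) + e^(−1.23077) + e^(−1.30256) + e^(−2.00000) = 0.731381 + 0.292068 + 0.271835 + 0.135335 = 1.43062.
⟨E⟩ = Σ EᵢPᵢ = 0.00826695 eV.
S/k_B = ln Z + ⟨E⟩/kT = ln(1.43062) + 0.00826695/0.00975 = 0.358108 + 0.847892 = 1.206.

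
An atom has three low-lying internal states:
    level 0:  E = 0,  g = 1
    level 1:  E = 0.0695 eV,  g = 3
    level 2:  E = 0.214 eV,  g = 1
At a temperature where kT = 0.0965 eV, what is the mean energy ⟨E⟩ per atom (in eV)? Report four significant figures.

Eᵢ/kT = 0, 0.720207, 2.21762.
Z = Σ gᵢe^(−Eᵢ/kT) = 1·e^(−0) + 3·e^(−0.720207) + 1·e^(−2.21762) = 1.00000 + 1.45995 + 0.108868 = 2.56882.
⟨E⟩ = Σ Eᵢ gᵢe^(−Eᵢ/kT) / Z = (0·1.00000 + 0.0695·1.45995 + 0.214·0.108868) / 2.56882 = 0.04857 eV.

0.04857 eV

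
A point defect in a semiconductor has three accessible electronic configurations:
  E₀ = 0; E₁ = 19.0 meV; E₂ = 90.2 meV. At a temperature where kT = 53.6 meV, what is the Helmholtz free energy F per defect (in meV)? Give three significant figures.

-34.0 meV

Eᵢ/kT = 0, 0.35448, 1.6828.
Z = Σ e^(−Eᵢ/kT) = e^(−0) + e^(−0.35448) + e^(−1.6828) = 1.0000 + 0.70154 + 0.18585 = 1.8874.
F = −kT ln Z = −53.6 × ln(1.8874) = −53.6 × 0.63520 = -34.0 meV.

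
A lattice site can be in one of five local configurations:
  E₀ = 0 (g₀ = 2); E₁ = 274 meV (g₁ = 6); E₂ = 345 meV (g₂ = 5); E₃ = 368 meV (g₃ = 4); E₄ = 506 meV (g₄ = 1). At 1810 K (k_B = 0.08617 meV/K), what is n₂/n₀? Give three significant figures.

0.274

k_BT = 0.08617 × 1810 K = 155.97 meV.
n₂/n₀ = (g₂/g₀) exp[−(E₂−E₀)/kT] = (5/2) × exp(−(345 meV)/(155.97 meV)) = (5/2) × exp(-2.2120) = 0.274.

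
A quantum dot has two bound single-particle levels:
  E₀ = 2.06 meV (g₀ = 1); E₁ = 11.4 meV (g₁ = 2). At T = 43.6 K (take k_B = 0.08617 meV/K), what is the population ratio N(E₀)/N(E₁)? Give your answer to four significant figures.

k_BT = 0.08617 × 43.6 K = 3.75701 meV.
n₀/n₁ = (g₀/g₁) exp[−(E₀−E₁)/kT] = (1/2) × exp(−(-9.34 meV)/(3.75701 meV)) = (1/2) × exp(2.48602) = 6.007.

6.007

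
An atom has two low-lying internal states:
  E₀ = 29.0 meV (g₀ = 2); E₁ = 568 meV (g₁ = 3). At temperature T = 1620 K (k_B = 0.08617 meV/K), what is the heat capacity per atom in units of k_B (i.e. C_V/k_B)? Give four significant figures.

k_BT = 0.08617 × 1620 K = 139.595 meV.
Eᵢ/kT = 0.207744, 4.06891.
Z = Σ gᵢe^(−Eᵢ/kT) = 2·e^(−0.207744) + 3·e^(−4.06891) = 1.62483 + 0.0512880 = 1.67612.
⟨E⟩ = 45.4930 meV, ⟨E²⟩ = 10687.3 meV².
C_V/k_B = (⟨E²⟩ − ⟨E⟩²)/(kT)² = (10687.3 − 2069.61)/19486.8 = 0.4422.

0.4422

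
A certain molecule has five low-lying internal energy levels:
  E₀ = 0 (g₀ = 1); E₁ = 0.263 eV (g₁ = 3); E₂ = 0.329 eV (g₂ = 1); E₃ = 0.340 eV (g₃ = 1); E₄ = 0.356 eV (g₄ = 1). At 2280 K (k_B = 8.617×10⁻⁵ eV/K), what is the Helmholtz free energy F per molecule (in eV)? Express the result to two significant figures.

-0.16 eV

k_BT = 8.617×10⁻⁵ × 2280 K = 0.1965 eV.
Eᵢ/kT = 0, 1.338, 1.674, 1.730, 1.812.
Z = Σ gᵢe^(−Eᵢ/kT) = 1·e^(−0) + 3·e^(−1.338) + 1·e^(−1.674) + 1·e^(−1.730) + 1·e^(−1.812) = 1.000 + 0.7871 + 0.1875 + 0.1773 + 0.1633 = 2.315.
F = −kT ln Z = −0.1965 × ln(2.315) = −0.1965 × 0.8394 = -0.16 eV.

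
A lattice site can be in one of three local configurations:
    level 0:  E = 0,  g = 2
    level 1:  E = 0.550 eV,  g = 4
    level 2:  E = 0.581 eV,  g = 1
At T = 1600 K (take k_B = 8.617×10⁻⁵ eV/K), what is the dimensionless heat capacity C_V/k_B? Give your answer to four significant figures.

0.6606

k_BT = 8.617×10⁻⁵ × 1600 K = 0.137872 eV.
Eᵢ/kT = 0, 3.98921, 4.21405.
Z = Σ gᵢe^(−Eᵢ/kT) = 2·e^(−0) + 4·e^(−3.98921) + 1·e^(−4.21405) = 2.00000 + 0.0740573 + 0.0147864 = 2.08884.
⟨E⟩ = 0.0236123 eV, ⟨E²⟩ = 0.0131143 eV².
C_V/k_B = (⟨E²⟩ − ⟨E⟩²)/(kT)² = (0.0131143 − 0.000557541)/0.0190087 = 0.6606.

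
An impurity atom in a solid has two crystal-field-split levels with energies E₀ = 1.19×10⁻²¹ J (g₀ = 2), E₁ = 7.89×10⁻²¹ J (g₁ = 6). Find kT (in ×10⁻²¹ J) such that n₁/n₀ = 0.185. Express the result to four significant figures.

2.405 ×10⁻²¹ J

n₁/n₀ = (g₁/g₀) exp[−(E₁−E₀)/kT] = 0.185.
⇒ (E₁−E₀)/kT = ln((6/2)/0.185) = ln(16.2162) = 2.78601.
kT = 6.70 ×10⁻²¹ J / 2.78601 = 2.405 ×10⁻²¹ J.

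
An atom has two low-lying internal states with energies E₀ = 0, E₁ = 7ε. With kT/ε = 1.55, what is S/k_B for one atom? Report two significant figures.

Eᵢ/kT = 0, 4.516.
Z = Σ e^(−Eᵢ/kT) = e^(−0) + e^(−4.516) = 1.000 + 0.01093 = 1.011.
⟨E⟩ = Σ EᵢPᵢ = 0.07568 ε.
S/k_B = ln Z + ⟨E⟩/kT = ln(1.011) + 0.07568/1.55 = 0.01094 + 0.04883 = 0.060.

0.060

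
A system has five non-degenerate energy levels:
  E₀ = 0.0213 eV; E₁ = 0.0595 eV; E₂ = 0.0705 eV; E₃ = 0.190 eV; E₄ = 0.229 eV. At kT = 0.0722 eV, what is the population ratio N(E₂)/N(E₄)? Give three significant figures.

8.98

n₂/n₄ = exp[−(E₂−E₄)/kT] = exp(−(-0.1585 eV)/(0.0722 eV)) = exp(2.1953) = 8.98.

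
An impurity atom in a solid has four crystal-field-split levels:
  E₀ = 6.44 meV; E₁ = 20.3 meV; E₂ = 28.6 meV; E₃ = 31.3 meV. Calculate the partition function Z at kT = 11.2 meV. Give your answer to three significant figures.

Eᵢ/kT = 0.57500, 1.8125, 2.5536, 2.7946.
Z = Σ e^(−Eᵢ/kT) = e^(−0.57500) + e^(−1.8125) + e^(−2.5536) + e^(−2.7946) = 0.56270 + 0.16325 + 0.077801 + 0.061139 = 0.86489.

Z = 0.865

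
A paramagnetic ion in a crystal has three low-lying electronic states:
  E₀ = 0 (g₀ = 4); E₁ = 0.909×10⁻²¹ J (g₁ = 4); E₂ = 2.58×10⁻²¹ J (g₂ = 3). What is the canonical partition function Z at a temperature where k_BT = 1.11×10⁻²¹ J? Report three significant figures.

Z = 6.06

Eᵢ/kT = 0, 0.81892, 2.3243.
Z = Σ gᵢe^(−Eᵢ/kT) = 4·e^(−0) + 4·e^(−0.81892) + 3·e^(−2.3243) = 4.0000 + 1.7636 + 0.29356 = 6.0572.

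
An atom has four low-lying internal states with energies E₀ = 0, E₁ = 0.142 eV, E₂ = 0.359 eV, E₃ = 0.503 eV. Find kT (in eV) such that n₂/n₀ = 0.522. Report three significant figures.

0.552 eV

n₂/n₀ = exp[−(E₂−E₀)/kT] = 0.522.
⇒ (E₂−E₀)/kT = ln(1/0.522) = ln(1.9157) = 0.65008.
kT = 0.359 eV / 0.65008 = 0.552 eV.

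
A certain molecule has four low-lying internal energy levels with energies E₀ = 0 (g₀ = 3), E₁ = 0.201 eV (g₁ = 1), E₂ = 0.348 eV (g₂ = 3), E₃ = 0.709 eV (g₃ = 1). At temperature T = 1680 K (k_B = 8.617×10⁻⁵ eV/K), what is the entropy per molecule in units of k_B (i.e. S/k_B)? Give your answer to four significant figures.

k_BT = 8.617×10⁻⁵ × 1680 K = 0.144766 eV.
Eᵢ/kT = 0, 1.38845, 2.40388, 4.89756.
Z = Σ gᵢe^(−Eᵢ/kT) = 3·e^(−0) + 1·e^(−1.38845) + 3·e^(−2.40388) + 1·e^(−4.89756) = 3.00000 + 0.249462 + 0.271100 + 0.00746477 = 3.52803.
⟨E⟩ = Σ EᵢPᵢ = 0.0424535 eV.
S/k_B = ln Z + ⟨E⟩/kT = ln(3.52803) + 0.0424535/0.144766 = 1.26074 + 0.293256 = 1.554.

1.554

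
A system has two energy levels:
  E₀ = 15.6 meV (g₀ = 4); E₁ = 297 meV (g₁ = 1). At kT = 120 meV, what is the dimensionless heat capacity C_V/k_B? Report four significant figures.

Eᵢ/kT = 0.130000, 2.47500.
Z = Σ gᵢe^(−Eᵢ/kT) = 4·e^(−0.130000) + 1·e^(−2.47500) = 3.51238 + 0.0841630 = 3.59654.
⟨E⟩ = 22.1851 meV, ⟨E²⟩ = 2301.85 meV².
C_V/k_B = (⟨E²⟩ − ⟨E⟩²)/(kT)² = (2301.85 − 492.179)/14400.0 = 0.1257.

0.1257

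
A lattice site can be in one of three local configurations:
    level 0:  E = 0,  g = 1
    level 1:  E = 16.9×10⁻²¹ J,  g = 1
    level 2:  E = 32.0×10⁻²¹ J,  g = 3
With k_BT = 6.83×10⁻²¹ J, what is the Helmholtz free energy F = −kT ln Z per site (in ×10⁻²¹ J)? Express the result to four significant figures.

-0.7245 ×10⁻²¹ J

Eᵢ/kT = 0, 2.47438, 4.68521.
Z = Σ gᵢe^(−Eᵢ/kT) = 1·e^(−0) + 1·e^(−2.47438) + 3·e^(−4.68521) = 1.00000 + 0.0842152 + 0.0276924 = 1.11191.
F = −kT ln Z = −6.83 × ln(1.11191) = −6.83 × 0.106079 = -0.7245 ×10⁻²¹ J.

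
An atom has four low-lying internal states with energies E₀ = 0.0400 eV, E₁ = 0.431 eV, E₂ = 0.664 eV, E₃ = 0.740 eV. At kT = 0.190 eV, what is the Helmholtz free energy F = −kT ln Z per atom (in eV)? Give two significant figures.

Eᵢ/kT = 0.2105, 2.268, 3.495, 3.895.
Z = Σ e^(−Eᵢ/kT) = e^(−0.2105) + e^(−2.268) + e^(−3.495) + e^(−3.895) = 0.8102 + 0.1035 + 0.03035 + 0.02034 = 0.9644.
F = −kT ln Z = −0.190 × ln(0.9644) = −0.190 × -0.03625 = 0.0069 eV.

0.0069 eV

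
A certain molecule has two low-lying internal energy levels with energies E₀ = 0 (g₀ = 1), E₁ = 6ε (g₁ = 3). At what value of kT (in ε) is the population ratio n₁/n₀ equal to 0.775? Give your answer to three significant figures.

4.43 ε

n₁/n₀ = (g₁/g₀) exp[−(E₁−E₀)/kT] = 0.775.
⇒ (E₁−E₀)/kT = ln((3/1)/0.775) = ln(3.8710) = 1.3535.
kT = 6ε / 1.3535 = 4.43 ε.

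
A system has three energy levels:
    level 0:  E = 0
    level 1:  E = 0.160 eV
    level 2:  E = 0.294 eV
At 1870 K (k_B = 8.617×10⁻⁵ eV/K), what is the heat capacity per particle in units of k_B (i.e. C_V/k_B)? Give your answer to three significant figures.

0.402

k_BT = 8.617×10⁻⁵ × 1870 K = 0.16114 eV.
Eᵢ/kT = 0, 0.99293, 1.8245.
Z = Σ e^(−Eᵢ/kT) = e^(−0) + e^(−0.99293) + e^(−1.8245) = 1.0000 + 0.37049 + 0.16130 = 1.5318.
⟨E⟩ = 0.069657 eV, ⟨E²⟩ = 0.015294 eV².
C_V/k_B = (⟨E²⟩ − ⟨E⟩²)/(kT)² = (0.015294 − 0.0048521)/0.025966 = 0.402.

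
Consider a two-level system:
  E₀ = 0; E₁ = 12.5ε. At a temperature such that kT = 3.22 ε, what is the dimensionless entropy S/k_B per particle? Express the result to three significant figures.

Eᵢ/kT = 0, 3.8820.
Z = Σ e^(−Eᵢ/kT) = e^(−0) + e^(−3.8820) = 1.0000 + 0.020610 = 1.0206.
⟨E⟩ = Σ EᵢPᵢ = 0.25243 ε.
S/k_B = ln Z + ⟨E⟩/kT = ln(1.0206) + 0.25243/3.22 = 0.020391 + 0.078394 = 0.0988.

0.0988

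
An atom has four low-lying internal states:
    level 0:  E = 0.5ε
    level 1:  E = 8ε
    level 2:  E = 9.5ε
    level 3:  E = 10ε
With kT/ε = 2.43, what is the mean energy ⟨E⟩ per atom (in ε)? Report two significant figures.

1.2 ε

Eᵢ/kT = 0.2058, 3.292, 3.909, 4.115.
Z = Σ e^(−Eᵢ/kT) = e^(−0.2058) + e^(−3.292) + e^(−3.909) + e^(−4.115) = 0.8140 + 0.03718 + 0.02006 + 0.01633 = 0.8876.
⟨E⟩ = Σ Eᵢ e^(−Eᵢ/kT) / Z = (0.5·0.8140 + 8·0.03718 + 9.5·0.02006 + 10·0.01633) / 0.8876 = 1.2 ε.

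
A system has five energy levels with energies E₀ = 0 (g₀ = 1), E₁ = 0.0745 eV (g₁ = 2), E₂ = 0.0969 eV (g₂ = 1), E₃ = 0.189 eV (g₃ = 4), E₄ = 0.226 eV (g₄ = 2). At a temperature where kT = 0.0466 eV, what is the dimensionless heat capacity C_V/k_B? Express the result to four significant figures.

1.297

Eᵢ/kT = 0, 1.59871, 2.07940, 4.05579, 4.84979.
Z = Σ gᵢe^(−Eᵢ/kT) = 1·e^(−0) + 2·e^(−1.59871) + 1·e^(−2.07940) + 4·e^(−4.05579) + 2·e^(−4.84979) = 1.00000 + 0.404314 + 0.125005 + 0.0692872 + 0.0156600 = 1.61427.
⟨E⟩ = 0.0364678 eV, ⟨E²⟩ = 0.00414593 eV².
C_V/k_B = (⟨E²⟩ − ⟨E⟩²)/(kT)² = (0.00414593 − 0.00132990)/0.00217156 = 1.297.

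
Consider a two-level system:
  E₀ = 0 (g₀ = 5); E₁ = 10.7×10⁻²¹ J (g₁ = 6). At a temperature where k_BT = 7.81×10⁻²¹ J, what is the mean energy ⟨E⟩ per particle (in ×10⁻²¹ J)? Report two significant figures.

2.5 ×10⁻²¹ J

Eᵢ/kT = 0, 1.370.
Z = Σ gᵢe^(−Eᵢ/kT) = 5·e^(−0) + 6·e^(−1.370) = 5.000 + 1.525 = 6.525.
⟨E⟩ = Σ Eᵢ gᵢe^(−Eᵢ/kT) / Z = (0·5.000 + 10.7·1.525) / 6.525 = 2.5 ×10⁻²¹ J.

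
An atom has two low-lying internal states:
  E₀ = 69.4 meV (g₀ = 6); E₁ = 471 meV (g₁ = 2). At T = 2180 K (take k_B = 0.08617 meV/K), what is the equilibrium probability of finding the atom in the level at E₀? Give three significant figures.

0.962

k_BT = 0.08617 × 2180 K = 187.85 meV.
Eᵢ/kT = 0.36944, 2.5073.
Z = Σ gᵢe^(−Eᵢ/kT) = 6·e^(−0.36944) + 2·e^(−2.5073) = 4.1467 + 0.16298 = 4.3097.
P₀ = g₀ e^(−E₀/kT) / Z = 4.1467/4.3097 = 0.962.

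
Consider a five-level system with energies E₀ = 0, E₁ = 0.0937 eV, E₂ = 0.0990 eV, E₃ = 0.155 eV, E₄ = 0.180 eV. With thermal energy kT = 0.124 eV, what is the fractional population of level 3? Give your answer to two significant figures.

0.12

Eᵢ/kT = 0, 0.7556, 0.7984, 1.250, 1.452.
Z = Σ e^(−Eᵢ/kT) = e^(−0) + e^(−0.7556) + e^(−0.7984) + e^(−1.250) + e^(−1.452) = 1.000 + 0.4697 + 0.4500 + 0.2865 + 0.2341 = 2.440.
P₃ = e^(−E₃/kT) / Z = 0.2865/2.440 = 0.12.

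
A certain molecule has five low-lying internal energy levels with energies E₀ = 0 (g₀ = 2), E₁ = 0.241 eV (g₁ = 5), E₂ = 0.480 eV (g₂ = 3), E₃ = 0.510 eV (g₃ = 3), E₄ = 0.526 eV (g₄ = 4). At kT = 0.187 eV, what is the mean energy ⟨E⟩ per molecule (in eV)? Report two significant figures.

Eᵢ/kT = 0, 1.289, 2.567, 2.727, 2.813.
Z = Σ gᵢe^(−Eᵢ/kT) = 2·e^(−0) + 5·e^(−1.289) + 3·e^(−2.567) + 3·e^(−2.727) + 4·e^(−2.813) = 2.000 + 1.378 + 0.2303 + 0.1962 + 0.2401 = 4.045.
⟨E⟩ = Σ Eᵢ gᵢe^(−Eᵢ/kT) / Z = (0·2.000 + 0.241·1.378 + 0.480·0.2303 + 0.510·0.1962 + 0.526·0.2401) / 4.045 = 0.17 eV.

0.17 eV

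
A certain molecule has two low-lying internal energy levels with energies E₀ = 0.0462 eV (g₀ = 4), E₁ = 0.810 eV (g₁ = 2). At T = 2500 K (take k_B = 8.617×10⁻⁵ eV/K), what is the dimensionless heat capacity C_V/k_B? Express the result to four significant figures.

k_BT = 8.617×10⁻⁵ × 2500 K = 0.215425 eV.
Eᵢ/kT = 0.214460, 3.76001.
Z = Σ gᵢe^(−Eᵢ/kT) = 4·e^(−0.214460) + 2·e^(−3.76001) = 3.22791 + 0.0465670 = 3.27448.
⟨E⟩ = 0.0570621 eV, ⟨E²⟩ = 0.0114346 eV².
C_V/k_B = (⟨E²⟩ − ⟨E⟩²)/(kT)² = (0.0114346 − 0.00325608)/0.0464079 = 0.1762.

0.1762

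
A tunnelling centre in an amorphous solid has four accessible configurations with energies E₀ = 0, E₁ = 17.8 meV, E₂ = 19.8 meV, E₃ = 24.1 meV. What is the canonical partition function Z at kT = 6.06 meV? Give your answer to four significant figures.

Z = 1.110

Eᵢ/kT = 0, 2.93729, 3.26733, 3.97690.
Z = Σ e^(−Eᵢ/kT) = e^(−0) + e^(−2.93729) + e^(−3.26733) + e^(−3.97690) = 1.00000 + 0.0530092 + 0.0381080 + 0.0187437 = 1.10986.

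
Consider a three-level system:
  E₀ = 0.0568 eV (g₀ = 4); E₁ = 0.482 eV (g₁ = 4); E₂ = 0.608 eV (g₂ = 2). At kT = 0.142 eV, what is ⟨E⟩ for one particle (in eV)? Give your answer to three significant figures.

0.0822 eV

Eᵢ/kT = 0.40000, 3.3944, 4.2817.
Z = Σ gᵢe^(−Eᵢ/kT) = 4·e^(−0.40000) + 4·e^(−3.3944) + 2·e^(−4.2817) = 2.6813 + 0.13424 + 0.027638 = 2.8432.
⟨E⟩ = Σ Eᵢ gᵢe^(−Eᵢ/kT) / Z = (0.0568·2.6813 + 0.482·0.13424 + 0.608·0.027638) / 2.8432 = 0.0822 eV.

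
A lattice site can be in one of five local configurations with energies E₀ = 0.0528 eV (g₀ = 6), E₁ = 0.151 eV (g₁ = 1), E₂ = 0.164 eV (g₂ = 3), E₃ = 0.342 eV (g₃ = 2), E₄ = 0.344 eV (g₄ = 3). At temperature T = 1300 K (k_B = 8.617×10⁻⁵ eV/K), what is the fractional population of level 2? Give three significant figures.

k_BT = 8.617×10⁻⁵ × 1300 K = 0.11202 eV.
Eᵢ/kT = 0.47134, 1.3480, 1.4640, 3.0530, 3.0709.
Z = Σ gᵢe^(−Eᵢ/kT) = 6·e^(−0.47134) + 1·e^(−1.3480) + 3·e^(−1.4640) + 2·e^(−3.0530) + 3·e^(−3.0709) = 3.7450 + 0.25976 + 0.69393 + 0.094434 + 0.13914 = 4.9323.
P₂ = g₂ e^(−E₂/kT) / Z = 0.69393/4.9323 = 0.141.

0.141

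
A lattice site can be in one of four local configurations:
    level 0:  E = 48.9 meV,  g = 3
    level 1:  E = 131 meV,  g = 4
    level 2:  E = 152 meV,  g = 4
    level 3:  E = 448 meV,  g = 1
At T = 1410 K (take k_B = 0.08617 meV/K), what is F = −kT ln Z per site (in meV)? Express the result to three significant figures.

-184 meV

k_BT = 0.08617 × 1410 K = 121.50 meV.
Eᵢ/kT = 0.40247, 1.0782, 1.2510, 3.6872.
Z = Σ gᵢe^(−Eᵢ/kT) = 3·e^(−0.40247) + 4·e^(−1.0782) + 4·e^(−1.2510) + 1·e^(−3.6872) = 2.0060 + 1.3608 + 1.1449 + 0.025042 = 4.5367.
F = −kT ln Z = −121.50 × ln(4.5367) = −121.50 × 1.5122 = -184 meV.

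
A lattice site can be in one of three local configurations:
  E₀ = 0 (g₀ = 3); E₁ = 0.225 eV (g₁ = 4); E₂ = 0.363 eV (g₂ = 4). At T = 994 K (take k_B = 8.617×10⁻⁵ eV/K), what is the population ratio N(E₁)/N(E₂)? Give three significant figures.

k_BT = 8.617×10⁻⁵ × 994 K = 0.085653 eV.
n₁/n₂ = (g₁/g₂) exp[−(E₁−E₂)/kT] = (4/4) × exp(−(-0.138 eV)/(0.085653 eV)) = (4/4) × exp(1.6112) = 5.01.

5.01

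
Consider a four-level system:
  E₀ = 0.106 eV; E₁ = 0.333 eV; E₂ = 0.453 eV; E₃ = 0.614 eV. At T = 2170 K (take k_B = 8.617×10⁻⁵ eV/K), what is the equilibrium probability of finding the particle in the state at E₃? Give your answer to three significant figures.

k_BT = 8.617×10⁻⁵ × 2170 K = 0.18699 eV.
Eᵢ/kT = 0.56688, 1.7808, 2.4226, 3.2836.
Z = Σ e^(−Eᵢ/kT) = e^(−0.56688) + e^(−1.7808) + e^(−2.4226) + e^(−3.2836) = 0.56729 + 0.16850 + 0.088691 + 0.037493 = 0.86197.
P₃ = e^(−E₃/kT) / Z = 0.037493/0.86197 = 0.0435.

0.0435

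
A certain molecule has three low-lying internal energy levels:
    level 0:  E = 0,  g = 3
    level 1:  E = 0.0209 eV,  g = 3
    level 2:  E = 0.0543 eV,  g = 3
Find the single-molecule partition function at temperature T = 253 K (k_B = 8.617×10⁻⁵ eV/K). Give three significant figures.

Z = 4.40

k_BT = 8.617×10⁻⁵ × 253 K = 0.021801 eV.
Eᵢ/kT = 0, 0.95867, 2.4907.
Z = Σ gᵢe^(−Eᵢ/kT) = 3·e^(−0) + 3·e^(−0.95867) + 3·e^(−2.4907) = 3.0000 + 1.1502 + 0.24856 = 4.3988.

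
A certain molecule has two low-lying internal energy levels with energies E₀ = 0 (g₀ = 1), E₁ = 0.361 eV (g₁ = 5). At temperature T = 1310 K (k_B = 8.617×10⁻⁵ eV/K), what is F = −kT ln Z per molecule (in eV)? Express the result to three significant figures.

-0.0210 eV

k_BT = 8.617×10⁻⁵ × 1310 K = 0.11288 eV.
Eᵢ/kT = 0, 3.1981.
Z = Σ gᵢe^(−Eᵢ/kT) = 1·e^(−0) + 5·e^(−3.1981) = 1.0000 + 0.20420 = 1.2042.
F = −kT ln Z = −0.11288 × ln(1.2042) = −0.11288 × 0.18582 = -0.0210 eV.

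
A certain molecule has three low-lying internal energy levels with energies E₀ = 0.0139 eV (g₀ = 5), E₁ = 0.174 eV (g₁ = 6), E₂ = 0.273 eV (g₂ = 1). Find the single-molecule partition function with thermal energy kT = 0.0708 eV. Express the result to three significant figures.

Z = 4.64

Eᵢ/kT = 0.19633, 2.4576, 3.8559.
Z = Σ gᵢe^(−Eᵢ/kT) = 5·e^(−0.19633) + 6·e^(−2.4576) + 1·e^(−3.8559) = 4.1087 + 0.51384 + 0.021155 = 4.6437.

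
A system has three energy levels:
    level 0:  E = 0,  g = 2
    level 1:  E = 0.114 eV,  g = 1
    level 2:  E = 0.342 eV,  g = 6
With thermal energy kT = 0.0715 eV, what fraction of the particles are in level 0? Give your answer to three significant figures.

Eᵢ/kT = 0, 1.5944, 4.7832.
Z = Σ gᵢe^(−Eᵢ/kT) = 2·e^(−0) + 1·e^(−1.5944) + 6·e^(−4.7832) = 2.0000 + 0.20303 + 0.050215 = 2.2532.
P₀ = g₀ e^(−E₀/kT) / Z = 2.0000/2.2532 = 0.888.

0.888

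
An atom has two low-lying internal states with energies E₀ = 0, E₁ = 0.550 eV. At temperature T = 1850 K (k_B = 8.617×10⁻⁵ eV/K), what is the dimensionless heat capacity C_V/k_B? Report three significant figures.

0.355

k_BT = 8.617×10⁻⁵ × 1850 K = 0.15941 eV.
Eᵢ/kT = 0, 3.4502.
Z = Σ e^(−Eᵢ/kT) = e^(−0) + e^(−3.4502) = 1.0000 + 0.031739 = 1.0317.
⟨E⟩ = 0.016920 eV, ⟨E²⟩ = 0.0093060 eV².
C_V/k_B = (⟨E²⟩ − ⟨E⟩²)/(kT)² = (0.0093060 − 0.00028629)/0.025412 = 0.355.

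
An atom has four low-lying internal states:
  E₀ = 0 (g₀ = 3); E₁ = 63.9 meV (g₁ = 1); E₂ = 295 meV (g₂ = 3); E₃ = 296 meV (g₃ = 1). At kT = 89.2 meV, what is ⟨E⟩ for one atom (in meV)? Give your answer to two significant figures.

Eᵢ/kT = 0, 0.7164, 3.307, 3.318.
Z = Σ gᵢe^(−Eᵢ/kT) = 3·e^(−0) + 1·e^(−0.7164) + 3·e^(−3.307) + 1·e^(−3.318) = 3.000 + 0.4885 + 0.1099 + 0.03623 = 3.635.
⟨E⟩ = Σ Eᵢ gᵢe^(−Eᵢ/kT) / Z = (0·3.000 + 63.9·0.4885 + 295·0.1099 + 296·0.03623) / 3.635 = 20 meV.

20 meV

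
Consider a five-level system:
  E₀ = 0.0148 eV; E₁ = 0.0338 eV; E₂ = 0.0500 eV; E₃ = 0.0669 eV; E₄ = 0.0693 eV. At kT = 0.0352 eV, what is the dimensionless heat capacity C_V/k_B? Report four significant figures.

0.3285

Eᵢ/kT = 0.420455, 0.960227, 1.42045, 1.90057, 1.96875.
Z = Σ e^(−Eᵢ/kT) = e^(−0.420455) + e^(−0.960227) + e^(−1.42045) + e^(−1.90057) + e^(−1.96875) = 0.656748 + 0.382806 + 0.241605 + 0.149483 + 0.139631 = 1.57027.
⟨E⟩ = 0.0346538 eV, ⟨E²⟩ = 0.00160788 eV².
C_V/k_B = (⟨E²⟩ − ⟨E⟩²)/(kT)² = (0.00160788 − 0.00120089)/0.00123904 = 0.3285.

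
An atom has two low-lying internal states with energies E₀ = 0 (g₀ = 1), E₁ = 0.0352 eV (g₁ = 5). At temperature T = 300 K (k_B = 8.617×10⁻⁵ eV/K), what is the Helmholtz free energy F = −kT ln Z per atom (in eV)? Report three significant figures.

k_BT = 8.617×10⁻⁵ × 300 K = 0.025851 eV.
Eᵢ/kT = 0, 1.3616.
Z = Σ gᵢe^(−Eᵢ/kT) = 1·e^(−0) + 5·e^(−1.3616) = 1.0000 + 1.2813 = 2.2813.
F = −kT ln Z = −0.025851 × ln(2.2813) = −0.025851 × 0.82475 = -0.0213 eV.

-0.0213 eV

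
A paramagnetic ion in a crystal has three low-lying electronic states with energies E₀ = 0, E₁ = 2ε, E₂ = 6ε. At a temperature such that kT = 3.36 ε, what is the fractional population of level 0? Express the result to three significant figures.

Eᵢ/kT = 0, 0.59524, 1.7857.
Z = Σ e^(−Eᵢ/kT) = e^(−0) + e^(−0.59524) + e^(−1.7857) = 1.0000 + 0.55143 + 0.16768 = 1.7191.
P₀ = e^(−E₀/kT) / Z = 1.0000/1.7191 = 0.582.

0.582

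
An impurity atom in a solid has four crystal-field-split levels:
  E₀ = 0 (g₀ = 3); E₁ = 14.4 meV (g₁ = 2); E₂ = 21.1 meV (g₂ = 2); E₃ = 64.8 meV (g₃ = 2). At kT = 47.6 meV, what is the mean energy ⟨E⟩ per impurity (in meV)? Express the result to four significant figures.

13.00 meV

Eᵢ/kT = 0, 0.302521, 0.443277, 1.36134.
Z = Σ gᵢe^(−Eᵢ/kT) = 3·e^(−0) + 2·e^(−0.302521) + 2·e^(−0.443277) + 2·e^(−1.36134) = 3.00000 + 1.47791 + 1.28386 + 0.512634 = 6.27440.
⟨E⟩ = Σ Eᵢ gᵢe^(−Eᵢ/kT) / Z = (0·3.00000 + 14.4·1.47791 + 21.1·1.28386 + 64.8·0.512634) / 6.27440 = 13.00 meV.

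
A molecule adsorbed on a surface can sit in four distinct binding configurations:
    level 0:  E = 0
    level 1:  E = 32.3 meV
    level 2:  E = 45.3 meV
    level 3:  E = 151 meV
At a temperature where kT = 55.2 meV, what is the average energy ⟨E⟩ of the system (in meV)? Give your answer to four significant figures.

23.14 meV

Eᵢ/kT = 0, 0.585145, 0.820652, 2.73551.
Z = Σ e^(−Eᵢ/kT) = e^(−0) + e^(−0.585145) + e^(−0.820652) + e^(−2.73551) = 1.00000 + 0.557025 + 0.440145 + 0.0648609 = 2.06203.
⟨E⟩ = Σ Eᵢ e^(−Eᵢ/kT) / Z = (0·1.00000 + 32.3·0.557025 + 45.3·0.440145 + 151·0.0648609) / 2.06203 = 23.14 meV.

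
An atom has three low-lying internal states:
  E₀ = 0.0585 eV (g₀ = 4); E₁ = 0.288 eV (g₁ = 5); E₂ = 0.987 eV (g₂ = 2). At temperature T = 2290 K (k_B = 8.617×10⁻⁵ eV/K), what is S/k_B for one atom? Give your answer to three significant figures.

2.06

k_BT = 8.617×10⁻⁵ × 2290 K = 0.19733 eV.
Eᵢ/kT = 0.29646, 1.4595, 5.0018.
Z = Σ gᵢe^(−Eᵢ/kT) = 4·e^(−0.29646) + 5·e^(−1.4595) + 2·e^(−5.0018) = 2.9738 + 1.1618 + 0.013452 = 4.1491.
⟨E⟩ = Σ EᵢPᵢ = 0.12577 eV.
S/k_B = ln Z + ⟨E⟩/kT = ln(4.1491) + 0.12577/0.19733 = 1.4229 + 0.63736 = 2.06.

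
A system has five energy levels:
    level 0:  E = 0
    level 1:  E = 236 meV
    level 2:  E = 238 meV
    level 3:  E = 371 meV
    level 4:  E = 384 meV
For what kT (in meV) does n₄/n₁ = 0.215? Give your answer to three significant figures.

n₄/n₁ = exp[−(E₄−E₁)/kT] = 0.215.
⇒ (E₄−E₁)/kT = ln(1/0.215) = ln(4.6512) = 1.5371.
kT = 148 meV / 1.5371 = 96.3 meV.

96.3 meV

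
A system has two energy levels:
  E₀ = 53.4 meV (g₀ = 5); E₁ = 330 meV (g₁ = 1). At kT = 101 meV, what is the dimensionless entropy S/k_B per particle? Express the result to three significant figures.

1.66

Eᵢ/kT = 0.52871, 3.2673.
Z = Σ gᵢe^(−Eᵢ/kT) = 5·e^(−0.52871) + 1·e^(−3.2673) = 2.9468 + 0.038109 = 2.9849.
⟨E⟩ = Σ EᵢPᵢ = 56.932 meV.
S/k_B = ln Z + ⟨E⟩/kT = ln(2.9849) + 56.932/101 = 1.0936 + 0.56368 = 1.66.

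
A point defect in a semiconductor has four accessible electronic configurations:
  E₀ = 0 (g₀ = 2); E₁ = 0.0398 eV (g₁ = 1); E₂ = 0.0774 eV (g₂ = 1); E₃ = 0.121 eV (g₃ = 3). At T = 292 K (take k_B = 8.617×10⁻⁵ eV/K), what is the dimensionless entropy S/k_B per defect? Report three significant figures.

1.08

k_BT = 8.617×10⁻⁵ × 292 K = 0.025162 eV.
Eᵢ/kT = 0, 1.5818, 3.0761, 4.8088.
Z = Σ gᵢe^(−Eᵢ/kT) = 2·e^(−0) + 1·e^(−1.5818) + 1·e^(−3.0761) + 3·e^(−4.8088) = 2.0000 + 0.20560 + 0.046139 + 0.024473 = 2.2762.
⟨E⟩ = Σ EᵢPᵢ = 0.0064648 eV.
S/k_B = ln Z + ⟨E⟩/kT = ln(2.2762) + 0.0064648/0.025162 = 0.82251 + 0.25693 = 1.08.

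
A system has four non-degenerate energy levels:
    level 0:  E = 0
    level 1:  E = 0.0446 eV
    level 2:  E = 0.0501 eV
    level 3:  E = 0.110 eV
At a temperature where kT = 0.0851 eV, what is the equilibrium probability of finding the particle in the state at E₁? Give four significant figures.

Eᵢ/kT = 0, 0.524089, 0.588719, 1.29260.
Z = Σ e^(−Eᵢ/kT) = e^(−0) + e^(−0.524089) + e^(−0.588719) + e^(−1.29260) = 1.00000 + 0.592095 + 0.555038 + 0.274556 = 2.42169.
P₁ = e^(−E₁/kT) / Z = 0.592095/2.42169 = 0.2445.

0.2445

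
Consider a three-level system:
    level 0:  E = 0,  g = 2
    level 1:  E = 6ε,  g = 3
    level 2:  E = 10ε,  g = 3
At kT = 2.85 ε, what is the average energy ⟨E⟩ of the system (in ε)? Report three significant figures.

Eᵢ/kT = 0, 2.1053, 3.5088.
Z = Σ gᵢe^(−Eᵢ/kT) = 2·e^(−0) + 3·e^(−2.1053) + 3·e^(−3.5088) = 2.0000 + 0.36543 + 0.089798 = 2.4552.
⟨E⟩ = Σ Eᵢ gᵢe^(−Eᵢ/kT) / Z = (0·2.0000 + 6·0.36543 + 10·0.089798) / 2.4552 = 1.26 ε.

1.26 ε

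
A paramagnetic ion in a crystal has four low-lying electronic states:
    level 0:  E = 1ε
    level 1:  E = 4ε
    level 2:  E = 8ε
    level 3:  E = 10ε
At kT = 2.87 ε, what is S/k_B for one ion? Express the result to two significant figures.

0.88

Eᵢ/kT = 0.3484, 1.394, 2.787, 3.484.
Z = Σ e^(−Eᵢ/kT) = e^(−0.3484) + e^(−1.394) + e^(−2.787) + e^(−3.484) = 0.7058 + 0.2481 + 0.06161 + 0.03068 = 1.046.
⟨E⟩ = Σ EᵢPᵢ = 2.388 ε.
S/k_B = ln Z + ⟨E⟩/kT = ln(1.046) + 2.388/2.87 = 0.04497 + 0.8321 = 0.88.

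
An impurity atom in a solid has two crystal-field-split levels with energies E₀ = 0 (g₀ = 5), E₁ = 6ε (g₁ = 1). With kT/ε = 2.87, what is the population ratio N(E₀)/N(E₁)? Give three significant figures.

40.4

n₀/n₁ = (g₀/g₁) exp[−(E₀−E₁)/kT] = (5/1) × exp(−(-6ε)/(2.87ε)) = (5/1) × exp(2.0906) = 40.4.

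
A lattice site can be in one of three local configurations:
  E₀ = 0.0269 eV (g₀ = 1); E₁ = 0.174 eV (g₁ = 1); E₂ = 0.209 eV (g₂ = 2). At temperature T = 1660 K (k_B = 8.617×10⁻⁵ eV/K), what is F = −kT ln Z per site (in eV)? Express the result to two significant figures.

-0.066 eV

k_BT = 8.617×10⁻⁵ × 1660 K = 0.1430 eV.
Eᵢ/kT = 0.1881, 1.217, 1.462.
Z = Σ gᵢe^(−Eᵢ/kT) = 1·e^(−0.1881) + 1·e^(−1.217) + 2·e^(−1.462) = 0.8285 + 0.2961 + 0.4635 = 1.588.
F = −kT ln Z = −0.1430 × ln(1.588) = −0.1430 × 0.4625 = -0.066 eV.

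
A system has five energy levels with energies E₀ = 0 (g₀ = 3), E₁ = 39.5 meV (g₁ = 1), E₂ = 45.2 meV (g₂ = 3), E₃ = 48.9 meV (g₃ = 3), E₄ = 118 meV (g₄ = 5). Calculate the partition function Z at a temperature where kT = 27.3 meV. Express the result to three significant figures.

Z = 4.37

Eᵢ/kT = 0, 1.4469, 1.6557, 1.7912, 4.3223.
Z = Σ gᵢe^(−Eᵢ/kT) = 3·e^(−0) + 1·e^(−1.4469) + 3·e^(−1.6557) + 3·e^(−1.7912) + 5·e^(−4.3223) = 3.0000 + 0.23530 + 0.57288 + 0.50028 + 0.066347 = 4.3748.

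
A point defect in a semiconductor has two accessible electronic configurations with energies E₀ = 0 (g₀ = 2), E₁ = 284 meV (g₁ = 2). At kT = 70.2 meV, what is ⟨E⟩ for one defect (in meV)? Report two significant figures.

4.9 meV

Eᵢ/kT = 0, 4.046.
Z = Σ gᵢe^(−Eᵢ/kT) = 2·e^(−0) + 2·e^(−4.046) = 2.000 + 0.03498 = 2.035.
⟨E⟩ = Σ Eᵢ gᵢe^(−Eᵢ/kT) / Z = (0·2.000 + 284·0.03498) / 2.035 = 4.9 meV.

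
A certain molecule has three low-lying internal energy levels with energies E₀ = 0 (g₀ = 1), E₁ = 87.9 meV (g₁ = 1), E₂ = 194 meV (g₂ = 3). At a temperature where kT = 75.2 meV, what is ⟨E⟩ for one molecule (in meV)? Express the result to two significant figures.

Eᵢ/kT = 0, 1.169, 2.580.
Z = Σ gᵢe^(−Eᵢ/kT) = 1·e^(−0) + 1·e^(−1.169) + 3·e^(−2.580) = 1.000 + 0.3107 + 0.2273 = 1.538.
⟨E⟩ = Σ Eᵢ gᵢe^(−Eᵢ/kT) / Z = (0·1.000 + 87.9·0.3107 + 194·0.2273) / 1.538 = 46 meV.

46 meV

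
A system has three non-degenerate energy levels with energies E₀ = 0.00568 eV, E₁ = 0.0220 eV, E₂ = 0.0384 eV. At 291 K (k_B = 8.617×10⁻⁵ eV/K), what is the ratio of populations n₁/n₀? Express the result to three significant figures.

k_BT = 8.617×10⁻⁵ × 291 K = 0.025075 eV.
n₁/n₀ = exp[−(E₁−E₀)/kT] = exp(−(0.01632 eV)/(0.025075 eV)) = exp(-0.65085) = 0.522.

0.522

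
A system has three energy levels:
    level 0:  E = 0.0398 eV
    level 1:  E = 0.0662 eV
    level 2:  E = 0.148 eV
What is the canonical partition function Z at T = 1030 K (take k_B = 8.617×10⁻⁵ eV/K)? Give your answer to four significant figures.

k_BT = 8.617×10⁻⁵ × 1030 K = 0.0887551 eV.
Eᵢ/kT = 0.448425, 0.745873, 1.66751.
Z = Σ e^(−Eᵢ/kT) = e^(−0.448425) + e^(−0.745873) + e^(−1.66751) = 0.638633 + 0.474320 + 0.188716 = 1.30167.

Z = 1.302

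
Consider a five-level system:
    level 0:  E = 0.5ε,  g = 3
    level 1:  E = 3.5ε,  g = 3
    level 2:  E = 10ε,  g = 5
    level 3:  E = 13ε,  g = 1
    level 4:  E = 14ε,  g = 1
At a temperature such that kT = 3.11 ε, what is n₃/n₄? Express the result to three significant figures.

n₃/n₄ = (g₃/g₄) exp[−(E₃−E₄)/kT] = (1/1) × exp(−(-1ε)/(3.11ε)) = (1/1) × exp(0.32154) = 1.38.

1.38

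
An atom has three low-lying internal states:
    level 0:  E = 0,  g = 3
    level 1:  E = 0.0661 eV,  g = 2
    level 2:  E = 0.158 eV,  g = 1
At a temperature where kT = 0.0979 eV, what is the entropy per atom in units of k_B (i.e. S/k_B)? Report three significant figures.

1.68

Eᵢ/kT = 0, 0.67518, 1.6139.
Z = Σ gᵢe^(−Eᵢ/kT) = 3·e^(−0) + 2·e^(−0.67518) + 1·e^(−1.6139) = 3.0000 + 1.0181 + 0.19911 = 4.2172.
⟨E⟩ = Σ EᵢPᵢ = 0.023417 eV.
S/k_B = ln Z + ⟨E⟩/kT = ln(4.2172) + 0.023417/0.0979 = 1.4392 + 0.23919 = 1.68.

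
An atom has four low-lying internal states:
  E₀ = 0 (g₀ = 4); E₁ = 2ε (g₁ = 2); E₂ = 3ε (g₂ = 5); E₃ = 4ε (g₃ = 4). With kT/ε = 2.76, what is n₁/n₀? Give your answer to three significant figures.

n₁/n₀ = (g₁/g₀) exp[−(E₁−E₀)/kT] = (2/4) × exp(−(2ε)/(2.76ε)) = (2/4) × exp(-0.72464) = 0.242.

0.242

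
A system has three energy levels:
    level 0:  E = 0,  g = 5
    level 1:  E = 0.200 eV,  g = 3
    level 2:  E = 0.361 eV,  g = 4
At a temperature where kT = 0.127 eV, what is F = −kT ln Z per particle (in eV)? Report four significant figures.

Eᵢ/kT = 0, 1.57480, 2.84252.
Z = Σ gᵢe^(−Eᵢ/kT) = 5·e^(−0) + 3·e^(−1.57480) + 4·e^(−2.84252) = 5.00000 + 0.621147 + 0.233114 = 5.85426.
F = −kT ln Z = −0.127 × ln(5.85426) = −0.127 × 1.76717 = -0.2244 eV.

-0.2244 eV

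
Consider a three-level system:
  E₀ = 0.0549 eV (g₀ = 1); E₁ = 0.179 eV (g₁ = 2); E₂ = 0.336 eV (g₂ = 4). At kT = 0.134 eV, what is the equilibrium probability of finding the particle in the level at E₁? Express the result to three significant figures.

Eᵢ/kT = 0.40970, 1.3358, 2.5075.
Z = Σ gᵢe^(−Eᵢ/kT) = 1·e^(−0.40970) + 2·e^(−1.3358) + 4·e^(−2.5075) = 0.66385 + 0.52590 + 0.32589 = 1.5156.
P₁ = g₁ e^(−E₁/kT) / Z = 0.52590/1.5156 = 0.347.

0.347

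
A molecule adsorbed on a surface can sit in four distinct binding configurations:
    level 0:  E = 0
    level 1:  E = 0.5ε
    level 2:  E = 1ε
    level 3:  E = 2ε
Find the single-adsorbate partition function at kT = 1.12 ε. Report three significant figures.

Z = 2.22

Eᵢ/kT = 0, 0.44643, 0.89286, 1.7857.
Z = Σ e^(−Eᵢ/kT) = e^(−0) + e^(−0.44643) + e^(−0.89286) + e^(−1.7857) = 1.0000 + 0.63991 + 0.40948 + 0.16768 = 2.2171.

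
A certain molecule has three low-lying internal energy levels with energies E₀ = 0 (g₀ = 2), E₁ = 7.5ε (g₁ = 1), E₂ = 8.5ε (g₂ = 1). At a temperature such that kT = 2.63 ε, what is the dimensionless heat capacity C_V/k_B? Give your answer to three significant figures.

0.401

Eᵢ/kT = 0, 2.8517, 3.2319.
Z = Σ gᵢe^(−Eᵢ/kT) = 2·e^(−0) + 1·e^(−2.8517) + 1·e^(−3.2319) = 2.0000 + 0.057746 + 0.039482 = 2.0972.
⟨E⟩ = 0.36653 ε, ⟨E²⟩ = 2.9090 ε².
C_V/k_B = (⟨E²⟩ − ⟨E⟩²)/(kT)² = (2.9090 − 0.13434)/6.9169 = 0.401.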